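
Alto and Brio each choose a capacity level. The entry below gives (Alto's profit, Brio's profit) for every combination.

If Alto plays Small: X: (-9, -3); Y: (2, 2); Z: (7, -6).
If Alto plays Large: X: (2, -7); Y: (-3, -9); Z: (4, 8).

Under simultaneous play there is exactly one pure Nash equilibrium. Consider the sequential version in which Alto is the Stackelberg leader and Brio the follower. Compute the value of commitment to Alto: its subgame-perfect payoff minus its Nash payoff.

Backward induction with Alto moving first.
- Small: BR = Y, leader payoff 2.
- Large: BR = Z, leader payoff 4.
Alto's induced payoffs are 2, 4, so Alto commits to Large. Subgame-perfect outcome: (Large, Z) with payoffs (4, 8).
Now find the simultaneous Nash equilibrium.
Alto's best replies: X→Large; Y→Small; Z→Small.
Brio's best replies: Small→Y; Large→Z.
Only (Small, Y) has each player best-responding; Nash payoffs (2, 2).
Alto's commitment gain: 4 − 2 = 2.

2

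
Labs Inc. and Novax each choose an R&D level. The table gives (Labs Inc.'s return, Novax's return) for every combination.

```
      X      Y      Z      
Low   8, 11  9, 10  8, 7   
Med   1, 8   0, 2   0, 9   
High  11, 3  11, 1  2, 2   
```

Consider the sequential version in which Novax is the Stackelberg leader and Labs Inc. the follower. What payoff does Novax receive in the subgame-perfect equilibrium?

Solve by backward induction (Novax leads).
- X → Labs Inc. plays High (best of 8, 1, 11); Novax gets 3.
- Y → Labs Inc. plays High (best of 9, 0, 11); Novax gets 1.
- Z → Labs Inc. plays Low (best of 8, 0, 2); Novax gets 7.
Novax's induced payoffs are 3, 1, 7, so Novax commits to Z. Subgame-perfect outcome: (Low, Z) with payoffs (8, 7).

7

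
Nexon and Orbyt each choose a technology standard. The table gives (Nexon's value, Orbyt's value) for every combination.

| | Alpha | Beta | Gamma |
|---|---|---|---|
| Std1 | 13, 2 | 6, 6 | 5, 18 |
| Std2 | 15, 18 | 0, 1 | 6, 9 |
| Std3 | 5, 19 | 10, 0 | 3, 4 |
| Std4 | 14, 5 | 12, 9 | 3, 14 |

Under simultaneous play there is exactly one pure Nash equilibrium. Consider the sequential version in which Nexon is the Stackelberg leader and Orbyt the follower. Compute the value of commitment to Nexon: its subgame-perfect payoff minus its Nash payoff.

0

Solve by backward induction (Nexon leads).
- Std1 → Orbyt plays Gamma (best of 2, 6, 18); Nexon gets 5.
- Std2 → Orbyt plays Alpha (best of 18, 1, 9); Nexon gets 15.
- Std3 → Orbyt plays Alpha (best of 19, 0, 4); Nexon gets 5.
- Std4 → Orbyt plays Gamma (best of 5, 9, 14); Nexon gets 3.
Among 5, 15, 5, 3, the best is 15 at Std2. Subgame-perfect outcome: (Std2, Alpha) with payoffs (15, 18).
Under simultaneous play:
Nexon's best replies: Alpha→Std2; Beta→Std4; Gamma→Std2.
Orbyt's best replies: Std1→Gamma; Std2→Alpha; Std3→Alpha; Std4→Gamma.
Only (Std2, Alpha) has each player best-responding; Nash payoffs (15, 18).
Nexon's commitment gain: 15 − 15 = 0.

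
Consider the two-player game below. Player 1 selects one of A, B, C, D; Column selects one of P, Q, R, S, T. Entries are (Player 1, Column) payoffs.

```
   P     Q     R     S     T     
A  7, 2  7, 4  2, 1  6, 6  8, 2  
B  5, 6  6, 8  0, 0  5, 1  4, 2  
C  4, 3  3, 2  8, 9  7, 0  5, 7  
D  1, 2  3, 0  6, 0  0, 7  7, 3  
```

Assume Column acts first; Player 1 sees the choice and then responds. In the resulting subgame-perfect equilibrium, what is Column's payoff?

Player 1 best-responds to each possible Column move:
- P: BR = A, leader payoff 2.
- Q: BR = A, leader payoff 4.
- R: BR = C, leader payoff 9.
- S: BR = C, leader payoff 0.
- T: BR = A, leader payoff 2.
Column's induced payoffs are 2, 4, 9, 0, 2, so Column commits to R. Subgame-perfect outcome: (C, R) with payoffs (8, 9).

9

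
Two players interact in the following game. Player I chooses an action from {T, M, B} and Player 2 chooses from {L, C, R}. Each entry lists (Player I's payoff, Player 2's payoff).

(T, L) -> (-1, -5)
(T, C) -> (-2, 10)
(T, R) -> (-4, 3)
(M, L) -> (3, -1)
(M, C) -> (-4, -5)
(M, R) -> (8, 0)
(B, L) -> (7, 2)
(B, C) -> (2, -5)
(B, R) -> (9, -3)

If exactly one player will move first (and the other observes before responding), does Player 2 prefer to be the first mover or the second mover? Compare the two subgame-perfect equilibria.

If Player I leads: Player 2's best replies are T→C, M→R, B→L; Player I's induced payoffs -2, 8, 7; outcome (M, R), payoffs (8, 0).
If Player 2 leads: Player I's best replies are L→B, C→B, R→B; Player 2's induced payoffs 2, -5, -3; outcome (B, L), payoffs (7, 2).
Player 2 gets 2 moving first and 0 moving second, so Player 2 prefers to move first.

first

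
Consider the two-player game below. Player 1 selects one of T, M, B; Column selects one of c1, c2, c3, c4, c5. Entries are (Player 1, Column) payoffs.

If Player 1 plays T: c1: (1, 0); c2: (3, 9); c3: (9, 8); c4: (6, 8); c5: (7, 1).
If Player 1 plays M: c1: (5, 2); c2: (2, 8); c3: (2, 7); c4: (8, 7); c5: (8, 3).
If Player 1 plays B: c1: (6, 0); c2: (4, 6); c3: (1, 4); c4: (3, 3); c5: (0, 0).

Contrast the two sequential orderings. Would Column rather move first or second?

If Player 1 leads: Column's best replies are T→c2, M→c2, B→c2; Player 1's induced payoffs 3, 2, 4; outcome (B, c2), payoffs (4, 6).
If Column leads: Player 1's best replies are c1→B, c2→B, c3→T, c4→M, c5→M; Column's induced payoffs 0, 6, 8, 7, 3; outcome (T, c3), payoffs (9, 8).
Column gets 8 moving first and 6 moving second, so Column prefers to move first.

first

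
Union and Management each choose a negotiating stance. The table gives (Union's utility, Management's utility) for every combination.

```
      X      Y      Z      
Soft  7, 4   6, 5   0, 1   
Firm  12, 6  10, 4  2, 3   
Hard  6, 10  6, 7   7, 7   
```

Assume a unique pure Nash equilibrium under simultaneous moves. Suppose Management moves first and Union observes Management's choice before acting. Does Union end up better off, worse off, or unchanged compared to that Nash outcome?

Solve by backward induction (Management leads).
- X: BR = Firm, leader payoff 6.
- Y: BR = Firm, leader payoff 4.
- Z: BR = Hard, leader payoff 7.
Among 6, 4, 7, the best is 7 at Z. Subgame-perfect outcome: (Hard, Z) with payoffs (7, 7).
Now find the simultaneous Nash equilibrium.
Union's best replies: X→Firm; Y→Firm; Z→Hard.
Management's best replies: Soft→Y; Firm→X; Hard→X.
Only (Firm, X) has each player best-responding; Nash payoffs (12, 6).
Union earns 7 sequentially versus 12 at the Nash outcome: worse off.

worse off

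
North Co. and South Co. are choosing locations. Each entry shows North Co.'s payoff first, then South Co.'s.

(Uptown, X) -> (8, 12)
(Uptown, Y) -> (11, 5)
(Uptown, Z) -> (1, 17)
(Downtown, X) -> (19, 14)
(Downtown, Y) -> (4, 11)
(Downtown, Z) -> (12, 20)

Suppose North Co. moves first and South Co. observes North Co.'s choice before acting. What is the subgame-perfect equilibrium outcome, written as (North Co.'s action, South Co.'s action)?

Backward induction with North Co. moving first.
- Uptown: South Co. compares 12, 5, 17 and picks Z; North Co. would get 1.
- Downtown: South Co. compares 14, 11, 20 and picks Z; North Co. would get 12.
Maximizing over 1, 12, North Co. chooses Downtown. Subgame-perfect outcome: (Downtown, Z) with payoffs (12, 20).

(Downtown, Z)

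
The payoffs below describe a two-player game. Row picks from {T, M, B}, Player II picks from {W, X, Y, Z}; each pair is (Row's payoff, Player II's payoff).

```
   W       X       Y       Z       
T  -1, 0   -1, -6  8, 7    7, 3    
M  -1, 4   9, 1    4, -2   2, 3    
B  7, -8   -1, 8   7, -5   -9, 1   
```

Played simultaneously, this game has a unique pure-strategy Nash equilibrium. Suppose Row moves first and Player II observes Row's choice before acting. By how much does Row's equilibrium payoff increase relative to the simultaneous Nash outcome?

Work backward from Player II's decision.
- T: BR = Y, leader payoff 8.
- M: BR = W, leader payoff -1.
- B: BR = X, leader payoff -1.
Maximizing over 8, -1, -1, Row chooses T. Subgame-perfect outcome: (T, Y) with payoffs (8, 7).
For the simultaneous game, intersect best replies.
Row's best replies: W→B; X→M; Y→T; Z→T.
Player II's best replies: T→Y; M→W; B→X.
Only (T, Y) has each player best-responding; Nash payoffs (8, 7).
Row's commitment gain: 8 − 8 = 0.

0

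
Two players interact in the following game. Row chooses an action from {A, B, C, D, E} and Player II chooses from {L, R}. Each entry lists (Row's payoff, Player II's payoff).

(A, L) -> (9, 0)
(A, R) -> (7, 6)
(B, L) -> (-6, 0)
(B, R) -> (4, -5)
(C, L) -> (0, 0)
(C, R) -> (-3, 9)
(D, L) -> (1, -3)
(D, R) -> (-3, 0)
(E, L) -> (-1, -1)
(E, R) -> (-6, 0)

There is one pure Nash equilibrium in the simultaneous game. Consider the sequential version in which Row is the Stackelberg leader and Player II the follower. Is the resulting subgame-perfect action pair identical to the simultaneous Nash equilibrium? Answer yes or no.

Solve by backward induction (Row leads).
- A → Player II plays R (best of 0, 6); Row gets 7.
- B → Player II plays L (best of 0, -5); Row gets -6.
- C → Player II plays R (best of 0, 9); Row gets -3.
- D → Player II plays R (best of -3, 0); Row gets -3.
- E → Player II plays R (best of -1, 0); Row gets -6.
Row's induced payoffs are 7, -6, -3, -3, -6, so Row commits to A. Subgame-perfect outcome: (A, R) with payoffs (7, 6).
For the simultaneous game, intersect best replies.
Row's best replies: L→A; R→A.
Player II's best replies: A→R; B→L; C→R; D→R; E→R.
The unique mutual best reply is (A, R), giving (7, 6).
Sequential outcome (A, R) coincides with the Nash profile (A, R).

yes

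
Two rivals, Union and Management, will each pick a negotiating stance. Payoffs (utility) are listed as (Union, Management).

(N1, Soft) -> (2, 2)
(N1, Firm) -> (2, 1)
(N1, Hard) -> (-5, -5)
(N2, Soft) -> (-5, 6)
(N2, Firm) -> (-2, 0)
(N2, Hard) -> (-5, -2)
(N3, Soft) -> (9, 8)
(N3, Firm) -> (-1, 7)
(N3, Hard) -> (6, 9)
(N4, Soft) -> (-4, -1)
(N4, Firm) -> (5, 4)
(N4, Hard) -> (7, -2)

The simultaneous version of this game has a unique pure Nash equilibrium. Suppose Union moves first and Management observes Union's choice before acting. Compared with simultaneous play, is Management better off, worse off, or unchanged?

Work backward from Management's decision.
- N1: Management compares 2, 1, -5 and picks Soft; Union would get 2.
- N2: Management compares 6, 0, -2 and picks Soft; Union would get -5.
- N3: Management compares 8, 7, 9 and picks Hard; Union would get 6.
- N4: Management compares -1, 4, -2 and picks Firm; Union would get 5.
Union's induced payoffs are 2, -5, 6, 5, so Union commits to N3. Subgame-perfect outcome: (N3, Hard) with payoffs (6, 9).
Under simultaneous play:
Union's best replies: Soft→N3; Firm→N4; Hard→N4.
Management's best replies: N1→Soft; N2→Soft; N3→Hard; N4→Firm.
The unique mutual best reply is (N4, Firm), giving (5, 4).
Management earns 9 sequentially versus 4 at the Nash outcome: better off.

better off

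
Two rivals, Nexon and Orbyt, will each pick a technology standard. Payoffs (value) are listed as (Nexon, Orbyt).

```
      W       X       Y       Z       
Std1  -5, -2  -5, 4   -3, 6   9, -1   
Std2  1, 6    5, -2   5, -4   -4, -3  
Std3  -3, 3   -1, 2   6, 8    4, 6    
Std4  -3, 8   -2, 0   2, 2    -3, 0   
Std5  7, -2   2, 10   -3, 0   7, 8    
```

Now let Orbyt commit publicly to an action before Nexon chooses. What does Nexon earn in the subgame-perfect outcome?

6

Nexon best-responds to each possible Orbyt move:
- W: BR = Std5, leader payoff -2.
- X: BR = Std2, leader payoff -2.
- Y: BR = Std3, leader payoff 8.
- Z: BR = Std1, leader payoff -1.
Maximizing over -2, -2, 8, -1, Orbyt chooses Y. Subgame-perfect outcome: (Std3, Y) with payoffs (6, 8).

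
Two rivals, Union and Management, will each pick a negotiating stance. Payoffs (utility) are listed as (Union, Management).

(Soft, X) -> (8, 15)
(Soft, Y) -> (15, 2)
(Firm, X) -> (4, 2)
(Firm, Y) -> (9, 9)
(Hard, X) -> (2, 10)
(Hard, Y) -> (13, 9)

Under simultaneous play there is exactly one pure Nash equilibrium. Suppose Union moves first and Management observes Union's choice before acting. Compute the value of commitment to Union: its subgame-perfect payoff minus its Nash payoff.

Work backward from Management's decision.
- Soft → Management plays X (best of 15, 2); Union gets 8.
- Firm → Management plays Y (best of 2, 9); Union gets 9.
- Hard → Management plays X (best of 10, 9); Union gets 2.
Maximizing over 8, 9, 2, Union chooses Firm. Subgame-perfect outcome: (Firm, Y) with payoffs (9, 9).
For the simultaneous game, intersect best replies.
Union's best replies: X→Soft; Y→Soft.
Management's best replies: Soft→X; Firm→Y; Hard→X.
The unique mutual best reply is (Soft, X), giving (8, 15).
Union's commitment gain: 9 − 8 = 1.

1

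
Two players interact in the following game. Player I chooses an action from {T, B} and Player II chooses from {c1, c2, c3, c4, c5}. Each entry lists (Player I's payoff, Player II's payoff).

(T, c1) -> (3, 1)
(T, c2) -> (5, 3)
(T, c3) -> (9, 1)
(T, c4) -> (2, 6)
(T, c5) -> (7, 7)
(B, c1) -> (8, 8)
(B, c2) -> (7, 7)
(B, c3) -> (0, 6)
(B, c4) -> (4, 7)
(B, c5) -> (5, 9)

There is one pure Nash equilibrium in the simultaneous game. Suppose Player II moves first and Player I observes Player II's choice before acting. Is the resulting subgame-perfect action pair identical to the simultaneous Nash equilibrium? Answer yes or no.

Solve by backward induction (Player II leads).
- c1 → Player I plays B (best of 3, 8); Player II gets 8.
- c2 → Player I plays B (best of 5, 7); Player II gets 7.
- c3 → Player I plays T (best of 9, 0); Player II gets 1.
- c4 → Player I plays B (best of 2, 4); Player II gets 7.
- c5 → Player I plays T (best of 7, 5); Player II gets 7.
Among 8, 7, 1, 7, 7, the best is 8 at c1. Subgame-perfect outcome: (B, c1) with payoffs (8, 8).
Now find the simultaneous Nash equilibrium.
Player I's best replies: c1→B; c2→B; c3→T; c4→B; c5→T.
Player II's best replies: T→c5; B→c5.
Only (T, c5) has each player best-responding; Nash payoffs (7, 7).
Sequential outcome (B, c1) differs from the Nash profile (T, c5).

no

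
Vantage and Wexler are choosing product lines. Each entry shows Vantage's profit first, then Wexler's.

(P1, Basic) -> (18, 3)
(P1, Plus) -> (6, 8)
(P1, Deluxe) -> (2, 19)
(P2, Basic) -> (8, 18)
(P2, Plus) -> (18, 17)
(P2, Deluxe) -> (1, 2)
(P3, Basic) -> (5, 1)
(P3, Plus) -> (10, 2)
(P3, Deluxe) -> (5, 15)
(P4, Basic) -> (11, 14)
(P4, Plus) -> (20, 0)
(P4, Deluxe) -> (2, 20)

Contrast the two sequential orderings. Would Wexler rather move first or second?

If Vantage leads: Wexler's best replies are P1→Deluxe, P2→Basic, P3→Deluxe, P4→Deluxe; Vantage's induced payoffs 2, 8, 5, 2; outcome (P2, Basic), payoffs (8, 18).
If Wexler leads: Vantage's best replies are Basic→P1, Plus→P4, Deluxe→P3; Wexler's induced payoffs 3, 0, 15; outcome (P3, Deluxe), payoffs (5, 15).
Wexler gets 15 moving first and 18 moving second, so Wexler prefers to move second.

second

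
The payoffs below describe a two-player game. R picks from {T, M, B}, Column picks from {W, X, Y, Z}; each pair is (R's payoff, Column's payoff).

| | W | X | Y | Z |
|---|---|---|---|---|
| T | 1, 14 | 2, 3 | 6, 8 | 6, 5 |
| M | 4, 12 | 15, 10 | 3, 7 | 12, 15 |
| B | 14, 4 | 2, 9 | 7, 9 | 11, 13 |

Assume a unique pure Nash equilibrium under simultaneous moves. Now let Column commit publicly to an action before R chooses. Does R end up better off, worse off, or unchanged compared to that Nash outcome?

Work backward from R's decision.
- W: BR = B, leader payoff 4.
- X: BR = M, leader payoff 10.
- Y: BR = B, leader payoff 9.
- Z: BR = M, leader payoff 15.
Maximizing over 4, 10, 9, 15, Column chooses Z. Subgame-perfect outcome: (M, Z) with payoffs (12, 15).
For the simultaneous game, intersect best replies.
R's best replies: W→B; X→M; Y→B; Z→M.
Column's best replies: T→W; M→Z; B→Z.
Only (M, Z) has each player best-responding; Nash payoffs (12, 15).
R earns 12 sequentially versus 12 at the Nash outcome: unchanged.

unchanged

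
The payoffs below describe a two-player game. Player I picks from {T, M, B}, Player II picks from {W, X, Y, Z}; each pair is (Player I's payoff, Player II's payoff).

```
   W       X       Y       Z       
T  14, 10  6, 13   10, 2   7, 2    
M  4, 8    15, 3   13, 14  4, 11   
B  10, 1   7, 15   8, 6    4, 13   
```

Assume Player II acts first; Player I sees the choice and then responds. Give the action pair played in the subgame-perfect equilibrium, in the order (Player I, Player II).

Solve by backward induction (Player II leads).
- W → Player I plays T (best of 14, 4, 10); Player II gets 10.
- X → Player I plays M (best of 6, 15, 7); Player II gets 3.
- Y → Player I plays M (best of 10, 13, 8); Player II gets 14.
- Z → Player I plays T (best of 7, 4, 4); Player II gets 2.
Maximizing over 10, 3, 14, 2, Player II chooses Y. Subgame-perfect outcome: (M, Y) with payoffs (13, 14).

(M, Y)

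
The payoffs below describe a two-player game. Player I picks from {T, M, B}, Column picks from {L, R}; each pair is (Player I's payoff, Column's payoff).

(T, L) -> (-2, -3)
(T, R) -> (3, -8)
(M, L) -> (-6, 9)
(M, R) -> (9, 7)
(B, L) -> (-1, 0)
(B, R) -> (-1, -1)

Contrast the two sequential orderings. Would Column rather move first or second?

If Player I leads: Column's best replies are T→L, M→L, B→L; Player I's induced payoffs -2, -6, -1; outcome (B, L), payoffs (-1, 0).
If Column leads: Player I's best replies are L→B, R→M; Column's induced payoffs 0, 7; outcome (M, R), payoffs (9, 7).
Column gets 7 moving first and 0 moving second, so Column prefers to move first.

first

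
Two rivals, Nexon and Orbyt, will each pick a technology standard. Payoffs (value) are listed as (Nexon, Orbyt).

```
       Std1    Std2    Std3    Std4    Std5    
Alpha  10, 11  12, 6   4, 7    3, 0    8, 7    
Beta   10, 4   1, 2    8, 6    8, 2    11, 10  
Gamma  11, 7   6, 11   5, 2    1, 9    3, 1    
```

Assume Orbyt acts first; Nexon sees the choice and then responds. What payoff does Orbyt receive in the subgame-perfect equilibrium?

Solve by backward induction (Orbyt leads).
- Std1: Nexon compares 10, 10, 11 and picks Gamma; Orbyt would get 7.
- Std2: Nexon compares 12, 1, 6 and picks Alpha; Orbyt would get 6.
- Std3: Nexon compares 4, 8, 5 and picks Beta; Orbyt would get 6.
- Std4: Nexon compares 3, 8, 1 and picks Beta; Orbyt would get 2.
- Std5: Nexon compares 8, 11, 3 and picks Beta; Orbyt would get 10.
Maximizing over 7, 6, 6, 2, 10, Orbyt chooses Std5. Subgame-perfect outcome: (Beta, Std5) with payoffs (11, 10).

10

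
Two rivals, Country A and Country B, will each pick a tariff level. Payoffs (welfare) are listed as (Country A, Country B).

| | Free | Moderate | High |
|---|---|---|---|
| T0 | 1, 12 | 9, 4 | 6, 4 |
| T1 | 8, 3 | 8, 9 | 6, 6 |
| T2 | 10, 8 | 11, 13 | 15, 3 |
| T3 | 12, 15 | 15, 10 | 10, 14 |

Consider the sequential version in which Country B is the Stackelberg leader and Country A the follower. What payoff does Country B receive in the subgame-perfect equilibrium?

15

Work backward from Country A's decision.
- Free: Country A compares 1, 8, 10, 12 and picks T3; Country B would get 15.
- Moderate: Country A compares 9, 8, 11, 15 and picks T3; Country B would get 10.
- High: Country A compares 6, 6, 15, 10 and picks T2; Country B would get 3.
Country B's induced payoffs are 15, 10, 3, so Country B commits to Free. Subgame-perfect outcome: (T3, Free) with payoffs (12, 15).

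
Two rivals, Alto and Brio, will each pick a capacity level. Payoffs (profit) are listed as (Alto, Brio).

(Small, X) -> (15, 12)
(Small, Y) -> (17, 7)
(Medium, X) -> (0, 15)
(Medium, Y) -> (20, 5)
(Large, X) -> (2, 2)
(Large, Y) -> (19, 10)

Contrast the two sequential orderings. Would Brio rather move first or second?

If Alto leads: Brio's best replies are Small→X, Medium→X, Large→Y; Alto's induced payoffs 15, 0, 19; outcome (Large, Y), payoffs (19, 10).
If Brio leads: Alto's best replies are X→Small, Y→Medium; Brio's induced payoffs 12, 5; outcome (Small, X), payoffs (15, 12).
Brio gets 12 moving first and 10 moving second, so Brio prefers to move first.

first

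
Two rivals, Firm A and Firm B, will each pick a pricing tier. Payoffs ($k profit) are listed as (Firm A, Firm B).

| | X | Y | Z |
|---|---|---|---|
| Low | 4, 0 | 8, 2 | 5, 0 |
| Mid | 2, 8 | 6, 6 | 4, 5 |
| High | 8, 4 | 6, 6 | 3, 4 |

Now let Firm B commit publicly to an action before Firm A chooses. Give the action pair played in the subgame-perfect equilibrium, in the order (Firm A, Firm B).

Firm A best-responds to each possible Firm B move:
- X → Firm A plays High (best of 4, 2, 8); Firm B gets 4.
- Y → Firm A plays Low (best of 8, 6, 6); Firm B gets 2.
- Z → Firm A plays Low (best of 5, 4, 3); Firm B gets 0.
Maximizing over 4, 2, 0, Firm B chooses X. Subgame-perfect outcome: (High, X) with payoffs (8, 4).

(High, X)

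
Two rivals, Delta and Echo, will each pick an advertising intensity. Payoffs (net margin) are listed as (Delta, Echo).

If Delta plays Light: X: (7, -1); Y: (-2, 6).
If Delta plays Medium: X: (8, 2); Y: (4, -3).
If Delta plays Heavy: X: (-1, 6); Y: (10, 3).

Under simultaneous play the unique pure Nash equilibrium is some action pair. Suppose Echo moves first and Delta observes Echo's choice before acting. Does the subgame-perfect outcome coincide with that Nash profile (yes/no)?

no

Delta best-responds to each possible Echo move:
- X: BR = Medium, leader payoff 2.
- Y: BR = Heavy, leader payoff 3.
Echo's induced payoffs are 2, 3, so Echo commits to Y. Subgame-perfect outcome: (Heavy, Y) with payoffs (10, 3).
Under simultaneous play:
Delta's best replies: X→Medium; Y→Heavy.
Echo's best replies: Light→Y; Medium→X; Heavy→X.
Only (Medium, X) has each player best-responding; Nash payoffs (8, 2).
Sequential outcome (Heavy, Y) differs from the Nash profile (Medium, X).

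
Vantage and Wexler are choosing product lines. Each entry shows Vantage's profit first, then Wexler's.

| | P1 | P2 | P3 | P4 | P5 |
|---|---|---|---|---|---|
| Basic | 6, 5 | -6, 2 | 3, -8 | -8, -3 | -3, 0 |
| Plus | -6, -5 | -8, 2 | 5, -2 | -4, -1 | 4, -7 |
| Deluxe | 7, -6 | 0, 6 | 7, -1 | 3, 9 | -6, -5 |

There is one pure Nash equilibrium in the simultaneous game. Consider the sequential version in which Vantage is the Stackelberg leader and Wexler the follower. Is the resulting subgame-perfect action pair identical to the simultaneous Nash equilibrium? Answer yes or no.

no

Wexler best-responds to each possible Vantage move:
- Basic: BR = P1, leader payoff 6.
- Plus: BR = P2, leader payoff -8.
- Deluxe: BR = P4, leader payoff 3.
Among 6, -8, 3, the best is 6 at Basic. Subgame-perfect outcome: (Basic, P1) with payoffs (6, 5).
Now find the simultaneous Nash equilibrium.
Vantage's best replies: P1→Deluxe; P2→Deluxe; P3→Deluxe; P4→Deluxe; P5→Plus.
Wexler's best replies: Basic→P1; Plus→P2; Deluxe→P4.
The unique mutual best reply is (Deluxe, P4), giving (3, 9).
Sequential outcome (Basic, P1) differs from the Nash profile (Deluxe, P4).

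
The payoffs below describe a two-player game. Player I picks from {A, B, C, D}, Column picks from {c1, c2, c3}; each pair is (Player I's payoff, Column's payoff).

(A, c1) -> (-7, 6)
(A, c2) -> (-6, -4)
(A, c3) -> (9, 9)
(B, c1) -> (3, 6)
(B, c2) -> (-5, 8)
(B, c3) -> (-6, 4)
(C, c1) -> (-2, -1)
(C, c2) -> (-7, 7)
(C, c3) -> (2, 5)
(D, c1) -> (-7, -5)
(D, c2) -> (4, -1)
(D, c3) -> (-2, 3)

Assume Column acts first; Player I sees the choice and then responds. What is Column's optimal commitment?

Work backward from Player I's decision.
- c1: Player I compares -7, 3, -2, -7 and picks B; Column would get 6.
- c2: Player I compares -6, -5, -7, 4 and picks D; Column would get -1.
- c3: Player I compares 9, -6, 2, -2 and picks A; Column would get 9.
Among 6, -1, 9, the best is 9 at c3. Subgame-perfect outcome: (A, c3) with payoffs (9, 9).

c3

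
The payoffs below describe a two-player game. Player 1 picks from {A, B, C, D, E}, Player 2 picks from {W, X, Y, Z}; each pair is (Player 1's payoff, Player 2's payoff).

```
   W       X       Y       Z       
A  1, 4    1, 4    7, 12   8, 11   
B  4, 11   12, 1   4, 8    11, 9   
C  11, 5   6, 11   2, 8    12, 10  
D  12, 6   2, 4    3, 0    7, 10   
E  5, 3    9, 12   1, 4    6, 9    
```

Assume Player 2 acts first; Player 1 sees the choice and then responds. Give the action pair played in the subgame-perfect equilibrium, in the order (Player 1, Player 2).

(A, Y)

Solve by backward induction (Player 2 leads).
- W → Player 1 plays D (best of 1, 4, 11, 12, 5); Player 2 gets 6.
- X → Player 1 plays B (best of 1, 12, 6, 2, 9); Player 2 gets 1.
- Y → Player 1 plays A (best of 7, 4, 2, 3, 1); Player 2 gets 12.
- Z → Player 1 plays C (best of 8, 11, 12, 7, 6); Player 2 gets 10.
Among 6, 1, 12, 10, the best is 12 at Y. Subgame-perfect outcome: (A, Y) with payoffs (7, 12).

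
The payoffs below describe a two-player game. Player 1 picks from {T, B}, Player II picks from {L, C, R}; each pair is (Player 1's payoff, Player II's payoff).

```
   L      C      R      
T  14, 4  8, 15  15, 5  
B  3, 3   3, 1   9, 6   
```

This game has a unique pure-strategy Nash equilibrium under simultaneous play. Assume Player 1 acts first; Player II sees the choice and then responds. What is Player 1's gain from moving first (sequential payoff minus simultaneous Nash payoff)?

Backward induction with Player 1 moving first.
- T → Player II plays C (best of 4, 15, 5); Player 1 gets 8.
- B → Player II plays R (best of 3, 1, 6); Player 1 gets 9.
Maximizing over 8, 9, Player 1 chooses B. Subgame-perfect outcome: (B, R) with payoffs (9, 6).
For the simultaneous game, intersect best replies.
Player 1's best replies: L→T; C→T; R→T.
Player II's best replies: T→C; B→R.
Only (T, C) has each player best-responding; Nash payoffs (8, 15).
Player 1's commitment gain: 9 − 8 = 1.

1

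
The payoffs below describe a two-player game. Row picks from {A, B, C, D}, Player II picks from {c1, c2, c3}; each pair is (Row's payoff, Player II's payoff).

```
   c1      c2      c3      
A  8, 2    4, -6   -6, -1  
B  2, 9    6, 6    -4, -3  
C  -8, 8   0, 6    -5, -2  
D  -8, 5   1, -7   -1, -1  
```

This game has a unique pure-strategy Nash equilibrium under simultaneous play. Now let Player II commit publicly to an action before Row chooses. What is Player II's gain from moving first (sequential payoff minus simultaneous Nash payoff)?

4

Solve by backward induction (Player II leads).
- c1 → Row plays A (best of 8, 2, -8, -8); Player II gets 2.
- c2 → Row plays B (best of 4, 6, 0, 1); Player II gets 6.
- c3 → Row plays D (best of -6, -4, -5, -1); Player II gets -1.
Player II's induced payoffs are 2, 6, -1, so Player II commits to c2. Subgame-perfect outcome: (B, c2) with payoffs (6, 6).
For the simultaneous game, intersect best replies.
Row's best replies: c1→A; c2→B; c3→D.
Player II's best replies: A→c1; B→c1; C→c1; D→c1.
Only (A, c1) has each player best-responding; Nash payoffs (8, 2).
Player II's commitment gain: 6 − 2 = 4.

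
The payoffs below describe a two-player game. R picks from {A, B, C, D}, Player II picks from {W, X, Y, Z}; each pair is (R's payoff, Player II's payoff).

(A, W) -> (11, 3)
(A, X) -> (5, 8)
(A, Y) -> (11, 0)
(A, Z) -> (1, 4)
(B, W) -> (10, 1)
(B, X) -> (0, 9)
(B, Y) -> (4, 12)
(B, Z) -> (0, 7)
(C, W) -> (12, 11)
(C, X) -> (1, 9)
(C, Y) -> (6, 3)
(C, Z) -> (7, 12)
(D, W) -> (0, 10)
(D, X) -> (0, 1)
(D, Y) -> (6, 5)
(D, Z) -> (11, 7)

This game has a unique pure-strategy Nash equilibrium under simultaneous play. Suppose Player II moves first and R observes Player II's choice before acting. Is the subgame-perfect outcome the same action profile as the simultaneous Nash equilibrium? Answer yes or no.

no

Solve by backward induction (Player II leads).
- W → R plays C (best of 11, 10, 12, 0); Player II gets 11.
- X → R plays A (best of 5, 0, 1, 0); Player II gets 8.
- Y → R plays A (best of 11, 4, 6, 6); Player II gets 0.
- Z → R plays D (best of 1, 0, 7, 11); Player II gets 7.
Maximizing over 11, 8, 0, 7, Player II chooses W. Subgame-perfect outcome: (C, W) with payoffs (12, 11).
Now find the simultaneous Nash equilibrium.
R's best replies: W→C; X→A; Y→A; Z→D.
Player II's best replies: A→X; B→Y; C→Z; D→W.
The unique mutual best reply is (A, X), giving (5, 8).
Sequential outcome (C, W) differs from the Nash profile (A, X).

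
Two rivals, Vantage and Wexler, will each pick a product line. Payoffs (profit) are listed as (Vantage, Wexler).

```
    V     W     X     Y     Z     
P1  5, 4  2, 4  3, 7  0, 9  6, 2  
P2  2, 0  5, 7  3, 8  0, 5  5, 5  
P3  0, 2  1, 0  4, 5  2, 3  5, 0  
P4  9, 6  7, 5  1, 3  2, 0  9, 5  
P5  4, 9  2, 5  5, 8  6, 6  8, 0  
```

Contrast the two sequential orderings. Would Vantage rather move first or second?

If Vantage leads: Wexler's best replies are P1→Y, P2→X, P3→X, P4→V, P5→V; Vantage's induced payoffs 0, 3, 4, 9, 4; outcome (P4, V), payoffs (9, 6).
If Wexler leads: Vantage's best replies are V→P4, W→P4, X→P5, Y→P5, Z→P4; Wexler's induced payoffs 6, 5, 8, 6, 5; outcome (P5, X), payoffs (5, 8).
Vantage gets 9 moving first and 5 moving second, so Vantage prefers to move first.

first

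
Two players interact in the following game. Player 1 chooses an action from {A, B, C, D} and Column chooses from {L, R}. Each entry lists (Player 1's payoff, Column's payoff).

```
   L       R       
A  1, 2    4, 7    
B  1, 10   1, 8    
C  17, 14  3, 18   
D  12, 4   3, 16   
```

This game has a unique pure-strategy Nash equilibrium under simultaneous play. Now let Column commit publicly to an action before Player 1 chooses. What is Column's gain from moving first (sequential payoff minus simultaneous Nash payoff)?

Backward induction with Column moving first.
- L → Player 1 plays C (best of 1, 1, 17, 12); Column gets 14.
- R → Player 1 plays A (best of 4, 1, 3, 3); Column gets 7.
Column's induced payoffs are 14, 7, so Column commits to L. Subgame-perfect outcome: (C, L) with payoffs (17, 14).
For the simultaneous game, intersect best replies.
Player 1's best replies: L→C; R→A.
Column's best replies: A→R; B→L; C→R; D→R.
Only (A, R) has each player best-responding; Nash payoffs (4, 7).
Column's commitment gain: 14 − 7 = 7.

7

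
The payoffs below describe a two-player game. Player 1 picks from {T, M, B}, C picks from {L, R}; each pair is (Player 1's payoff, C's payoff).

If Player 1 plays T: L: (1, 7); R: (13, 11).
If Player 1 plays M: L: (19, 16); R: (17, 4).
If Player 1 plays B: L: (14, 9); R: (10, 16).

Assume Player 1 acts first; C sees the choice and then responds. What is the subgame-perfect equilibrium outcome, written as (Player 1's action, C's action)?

Backward induction with Player 1 moving first.
- T: C compares 7, 11 and picks R; Player 1 would get 13.
- M: C compares 16, 4 and picks L; Player 1 would get 19.
- B: C compares 9, 16 and picks R; Player 1 would get 10.
Maximizing over 13, 19, 10, Player 1 chooses M. Subgame-perfect outcome: (M, L) with payoffs (19, 16).

(M, L)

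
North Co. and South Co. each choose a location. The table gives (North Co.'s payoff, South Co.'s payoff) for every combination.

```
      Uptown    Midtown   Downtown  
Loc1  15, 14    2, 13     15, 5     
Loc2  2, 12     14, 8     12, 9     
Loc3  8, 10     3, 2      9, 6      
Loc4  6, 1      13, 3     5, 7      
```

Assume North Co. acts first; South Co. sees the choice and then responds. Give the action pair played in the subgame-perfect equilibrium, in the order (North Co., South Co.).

South Co. best-responds to each possible North Co. move:
- Loc1: South Co. compares 14, 13, 5 and picks Uptown; North Co. would get 15.
- Loc2: South Co. compares 12, 8, 9 and picks Uptown; North Co. would get 2.
- Loc3: South Co. compares 10, 2, 6 and picks Uptown; North Co. would get 8.
- Loc4: South Co. compares 1, 3, 7 and picks Downtown; North Co. would get 5.
Maximizing over 15, 2, 8, 5, North Co. chooses Loc1. Subgame-perfect outcome: (Loc1, Uptown) with payoffs (15, 14).

(Loc1, Uptown)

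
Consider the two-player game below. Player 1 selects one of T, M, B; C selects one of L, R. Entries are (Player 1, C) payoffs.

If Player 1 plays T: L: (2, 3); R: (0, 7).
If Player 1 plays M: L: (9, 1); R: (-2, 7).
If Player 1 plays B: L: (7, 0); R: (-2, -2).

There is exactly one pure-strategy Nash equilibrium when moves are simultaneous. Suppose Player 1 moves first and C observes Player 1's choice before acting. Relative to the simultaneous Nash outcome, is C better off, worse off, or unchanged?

Backward induction with Player 1 moving first.
- T: BR = R, leader payoff 0.
- M: BR = R, leader payoff -2.
- B: BR = L, leader payoff 7.
Maximizing over 0, -2, 7, Player 1 chooses B. Subgame-perfect outcome: (B, L) with payoffs (7, 0).
Now find the simultaneous Nash equilibrium.
Player 1's best replies: L→M; R→T.
C's best replies: T→R; M→R; B→L.
Only (T, R) has each player best-responding; Nash payoffs (0, 7).
C earns 0 sequentially versus 7 at the Nash outcome: worse off.

worse off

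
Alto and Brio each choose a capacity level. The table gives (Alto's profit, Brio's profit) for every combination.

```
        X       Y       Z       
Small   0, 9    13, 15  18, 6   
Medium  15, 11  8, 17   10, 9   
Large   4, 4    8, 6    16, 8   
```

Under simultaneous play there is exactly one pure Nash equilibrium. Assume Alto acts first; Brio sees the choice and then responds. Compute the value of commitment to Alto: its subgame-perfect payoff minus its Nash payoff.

Solve by backward induction (Alto leads).
- Small: Brio compares 9, 15, 6 and picks Y; Alto would get 13.
- Medium: Brio compares 11, 17, 9 and picks Y; Alto would get 8.
- Large: Brio compares 4, 6, 8 and picks Z; Alto would get 16.
Alto's induced payoffs are 13, 8, 16, so Alto commits to Large. Subgame-perfect outcome: (Large, Z) with payoffs (16, 8).
Under simultaneous play:
Alto's best replies: X→Medium; Y→Small; Z→Small.
Brio's best replies: Small→Y; Medium→Y; Large→Z.
The unique mutual best reply is (Small, Y), giving (13, 15).
Alto's commitment gain: 16 − 13 = 3.

3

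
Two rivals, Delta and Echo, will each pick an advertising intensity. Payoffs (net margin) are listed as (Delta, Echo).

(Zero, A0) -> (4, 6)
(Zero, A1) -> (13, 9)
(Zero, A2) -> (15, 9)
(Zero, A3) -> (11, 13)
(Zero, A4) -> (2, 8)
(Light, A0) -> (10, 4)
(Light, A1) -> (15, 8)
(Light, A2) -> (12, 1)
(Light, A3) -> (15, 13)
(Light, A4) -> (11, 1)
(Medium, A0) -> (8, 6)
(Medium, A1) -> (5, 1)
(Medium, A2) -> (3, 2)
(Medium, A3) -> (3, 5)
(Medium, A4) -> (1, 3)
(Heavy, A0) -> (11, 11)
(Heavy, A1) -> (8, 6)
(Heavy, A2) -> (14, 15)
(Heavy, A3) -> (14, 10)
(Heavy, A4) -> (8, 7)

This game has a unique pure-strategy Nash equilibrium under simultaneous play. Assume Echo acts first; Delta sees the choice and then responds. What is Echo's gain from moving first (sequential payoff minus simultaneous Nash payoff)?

0

Backward induction with Echo moving first.
- A0: Delta compares 4, 10, 8, 11 and picks Heavy; Echo would get 11.
- A1: Delta compares 13, 15, 5, 8 and picks Light; Echo would get 8.
- A2: Delta compares 15, 12, 3, 14 and picks Zero; Echo would get 9.
- A3: Delta compares 11, 15, 3, 14 and picks Light; Echo would get 13.
- A4: Delta compares 2, 11, 1, 8 and picks Light; Echo would get 1.
Echo's induced payoffs are 11, 8, 9, 13, 1, so Echo commits to A3. Subgame-perfect outcome: (Light, A3) with payoffs (15, 13).
Under simultaneous play:
Delta's best replies: A0→Heavy; A1→Light; A2→Zero; A3→Light; A4→Light.
Echo's best replies: Zero→A3; Light→A3; Medium→A0; Heavy→A2.
Only (Light, A3) has each player best-responding; Nash payoffs (15, 13).
Echo's commitment gain: 13 − 13 = 0.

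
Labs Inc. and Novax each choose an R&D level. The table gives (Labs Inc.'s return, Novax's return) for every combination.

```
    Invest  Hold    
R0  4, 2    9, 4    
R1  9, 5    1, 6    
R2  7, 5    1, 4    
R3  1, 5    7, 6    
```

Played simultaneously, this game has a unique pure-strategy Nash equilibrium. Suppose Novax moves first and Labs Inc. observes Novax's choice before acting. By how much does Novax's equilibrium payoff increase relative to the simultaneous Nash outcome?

1

Backward induction with Novax moving first.
- Invest: BR = R1, leader payoff 5.
- Hold: BR = R0, leader payoff 4.
Novax's induced payoffs are 5, 4, so Novax commits to Invest. Subgame-perfect outcome: (R1, Invest) with payoffs (9, 5).
For the simultaneous game, intersect best replies.
Labs Inc.'s best replies: Invest→R1; Hold→R0.
Novax's best replies: R0→Hold; R1→Hold; R2→Invest; R3→Hold.
Only (R0, Hold) has each player best-responding; Nash payoffs (9, 4).
Novax's commitment gain: 5 − 4 = 1.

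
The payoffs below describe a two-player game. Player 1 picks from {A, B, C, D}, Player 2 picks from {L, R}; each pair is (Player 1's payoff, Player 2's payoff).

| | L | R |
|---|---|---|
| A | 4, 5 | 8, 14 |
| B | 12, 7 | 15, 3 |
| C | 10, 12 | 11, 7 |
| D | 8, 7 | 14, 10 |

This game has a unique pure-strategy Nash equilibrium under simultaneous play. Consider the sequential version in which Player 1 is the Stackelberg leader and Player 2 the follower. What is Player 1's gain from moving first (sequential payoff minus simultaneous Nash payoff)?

2

Backward induction with Player 1 moving first.
- A: Player 2 compares 5, 14 and picks R; Player 1 would get 8.
- B: Player 2 compares 7, 3 and picks L; Player 1 would get 12.
- C: Player 2 compares 12, 7 and picks L; Player 1 would get 10.
- D: Player 2 compares 7, 10 and picks R; Player 1 would get 14.
Maximizing over 8, 12, 10, 14, Player 1 chooses D. Subgame-perfect outcome: (D, R) with payoffs (14, 10).
Now find the simultaneous Nash equilibrium.
Player 1's best replies: L→B; R→B.
Player 2's best replies: A→R; B→L; C→L; D→R.
The unique mutual best reply is (B, L), giving (12, 7).
Player 1's commitment gain: 14 − 12 = 2.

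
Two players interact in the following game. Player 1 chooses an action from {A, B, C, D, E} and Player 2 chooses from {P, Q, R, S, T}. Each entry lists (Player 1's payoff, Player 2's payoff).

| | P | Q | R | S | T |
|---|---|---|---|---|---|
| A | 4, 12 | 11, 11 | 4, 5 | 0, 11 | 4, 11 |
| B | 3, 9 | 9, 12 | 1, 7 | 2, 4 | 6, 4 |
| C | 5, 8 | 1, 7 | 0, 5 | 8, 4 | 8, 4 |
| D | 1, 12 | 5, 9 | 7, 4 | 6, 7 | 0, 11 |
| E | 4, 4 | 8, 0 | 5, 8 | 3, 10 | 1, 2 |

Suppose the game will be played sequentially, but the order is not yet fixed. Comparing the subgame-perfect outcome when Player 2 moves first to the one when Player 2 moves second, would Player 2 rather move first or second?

If Player 1 leads: Player 2's best replies are A→P, B→Q, C→P, D→P, E→S; Player 1's induced payoffs 4, 9, 5, 1, 3; outcome (B, Q), payoffs (9, 12).
If Player 2 leads: Player 1's best replies are P→C, Q→A, R→D, S→C, T→C; Player 2's induced payoffs 8, 11, 4, 4, 4; outcome (A, Q), payoffs (11, 11).
Player 2 gets 11 moving first and 12 moving second, so Player 2 prefers to move second.

second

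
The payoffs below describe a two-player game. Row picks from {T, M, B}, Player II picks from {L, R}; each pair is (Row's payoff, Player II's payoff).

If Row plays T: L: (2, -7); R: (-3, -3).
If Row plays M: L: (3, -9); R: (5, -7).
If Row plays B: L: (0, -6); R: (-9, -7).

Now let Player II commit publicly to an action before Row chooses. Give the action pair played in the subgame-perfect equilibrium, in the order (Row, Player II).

Solve by backward induction (Player II leads).
- L: BR = M, leader payoff -9.
- R: BR = M, leader payoff -7.
Maximizing over -9, -7, Player II chooses R. Subgame-perfect outcome: (M, R) with payoffs (5, -7).

(M, R)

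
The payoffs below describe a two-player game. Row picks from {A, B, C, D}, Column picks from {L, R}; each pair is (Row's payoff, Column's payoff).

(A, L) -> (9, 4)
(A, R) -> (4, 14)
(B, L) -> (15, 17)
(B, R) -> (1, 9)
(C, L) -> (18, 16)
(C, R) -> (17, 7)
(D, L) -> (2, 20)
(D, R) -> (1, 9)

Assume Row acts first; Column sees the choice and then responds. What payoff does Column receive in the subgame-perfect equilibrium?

16

Backward induction with Row moving first.
- A: Column compares 4, 14 and picks R; Row would get 4.
- B: Column compares 17, 9 and picks L; Row would get 15.
- C: Column compares 16, 7 and picks L; Row would get 18.
- D: Column compares 20, 9 and picks L; Row would get 2.
Maximizing over 4, 15, 18, 2, Row chooses C. Subgame-perfect outcome: (C, L) with payoffs (18, 16).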